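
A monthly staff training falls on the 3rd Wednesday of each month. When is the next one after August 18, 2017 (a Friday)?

September 20, 2017

August 2017 starts on a Tuesday; its first Wednesday is the 2nd, so the 3rd Wednesday is the 16th — August 16, 2017.
That is not after August 18, 2017, so look at September 2017.
September 2017 starts on a Friday; its first Wednesday is the 6th, so the 3rd Wednesday is the 20th — September 20, 2017.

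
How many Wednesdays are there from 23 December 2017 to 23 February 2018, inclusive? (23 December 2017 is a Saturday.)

23 December 2017 is a Saturday; the first Wednesday on or after it is 27 December 2017 (4 days later).
From 27 December 2017 to 23 February 2018: 4 + 31 + 23 = 58 days (rest of December, January, February).
58 ÷ 7 = 8 full weeks with remainder 2, so 8 more Wednesdays after the first → 9.

9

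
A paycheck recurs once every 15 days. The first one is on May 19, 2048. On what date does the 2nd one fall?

The 2nd occurrence is 1 interval after the first: 1 × 15 = 15 days after May 19, 2048.
May has 31 days — 12 days to the end of May leaves 3.
3 days into Jun → Jun 3, 2048.

Jun 3, 2048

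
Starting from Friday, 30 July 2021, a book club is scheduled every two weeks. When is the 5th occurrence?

The 5th occurrence is 4 intervals after the first: 4 × 14 = 56 days after 30 July 2021.
July has 31 days — 1 day to the end of July leaves 55.
August has 31 days (24 left).
24 days into September → 24 September 2021.

24 September 2021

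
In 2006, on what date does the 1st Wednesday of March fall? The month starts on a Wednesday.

1 March 2006

March 2006 begins on a Wednesday, so the first Wednesday is March 1.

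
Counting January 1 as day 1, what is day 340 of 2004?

Dec 5, 2004

Jan has 31 days (340 − 31 = 309 remain).
Feb has 29 days (309 − 29 = 280 remain).
Mar has 31 days (280 − 31 = 249 remain).
Apr has 30 days (249 − 30 = 219 remain).
May has 31 days (219 − 31 = 188 remain).
Jun has 30 days (188 − 30 = 158 remain).
Jul has 31 days (158 − 31 = 127 remain).
Aug has 31 days (127 − 31 = 96 remain).
Sep has 30 days (96 − 30 = 66 remain).
Oct has 31 days (66 − 31 = 35 remain).
Nov has 30 days (35 − 30 = 5 remain).
5 into Dec → Dec 5.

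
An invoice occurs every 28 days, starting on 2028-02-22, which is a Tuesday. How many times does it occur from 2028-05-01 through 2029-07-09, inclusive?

Occurrences land 28·i days after 2028-02-22 for i = 0, 1, 2, …
2028-05-01 is 69 days after the start; 69 ÷ 28 = 2 remainder 13; since the remainder is 13, round up to i = 3. First occurrence in the window: #4 on 2028-05-16 (3×28 = 84 days in).
2029-07-09 is 503 days after the start; 503 ÷ 28 = 17 remainder 27. Last occurrence in the window: #18 on 2029-06-12.
Occurrences #4 through #18: 15 in total.

15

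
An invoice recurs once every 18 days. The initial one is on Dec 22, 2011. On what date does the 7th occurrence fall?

Apr 8, 2012

The 7th occurrence is 6 intervals after the first: 6 × 18 = 108 days after Dec 22, 2011.
Dec has 31 days — 9 days to the end of Dec leaves 99.
Jan has 31 days (68 left).
Feb has 29 days (39 left).
Mar has 31 days (8 left).
8 days into Apr → Apr 8, 2012.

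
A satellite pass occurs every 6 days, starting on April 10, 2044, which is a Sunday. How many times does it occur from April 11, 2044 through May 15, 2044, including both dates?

5

Occurrences land 6·i days after April 10, 2044 for i = 0, 1, 2, …
April 11, 2044 is 1 day after the start; 1 ÷ 6 = 0 remainder 1; since the remainder is 1, round up to i = 1. First occurrence in the window: #2 on April 16, 2044 (1×6 = 6 days in).
May 15, 2044 is 35 days after the start; 35 ÷ 6 = 5 remainder 5. Last occurrence in the window: #6 on May 10, 2044.
Occurrences #2 through #6: 5 in total.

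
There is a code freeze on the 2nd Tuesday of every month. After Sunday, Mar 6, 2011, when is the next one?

Mar 8, 2011

Mar 2011 starts on a Tuesday; its first Tuesday is the 1st, so the 2nd Tuesday is the 8th — Mar 8, 2011.
Mar 8, 2011 is after Mar 6, 2011, so that is the next one.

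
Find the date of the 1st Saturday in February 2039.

February 5, 2039

The first Saturday of February 2039 is February 5.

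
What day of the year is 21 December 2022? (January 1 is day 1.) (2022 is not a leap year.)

355

Days in months before December: 31 + 28 + 31 + 30 + 31 + 30 + 31 + 31 + 30 + 31 + 30 = 334.
Plus 21 days into December → day 355.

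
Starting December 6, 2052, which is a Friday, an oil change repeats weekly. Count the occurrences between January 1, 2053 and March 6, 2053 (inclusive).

Occurrences land 7·i days after December 6, 2052 for i = 0, 1, 2, …
January 1, 2053 is 26 days after the start; 26 ÷ 7 = 3 remainder 5; since the remainder is 5, round up to i = 4. First occurrence in the window: #5 on January 3, 2053 (4×7 = 28 days in).
March 6, 2053 is 90 days after the start; 90 ÷ 7 = 12 remainder 6. Last occurrence in the window: #13 on February 28, 2053.
Occurrences #5 through #13: 9 in total.

9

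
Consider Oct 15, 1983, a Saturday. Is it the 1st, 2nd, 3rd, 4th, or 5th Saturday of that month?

Day 15 falls in week ⌈15/7⌉ of the month.
Days 1–7 hold the 1st Saturday, 8–14 the 2nd, 15–21 the 3rd, 22–28 the 4th, 29–31 the 5th.
15 is in the range for the 3rd.

3rd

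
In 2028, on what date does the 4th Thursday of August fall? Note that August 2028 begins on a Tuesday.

2028-08-24

August 2028 begins on a Tuesday, so the first Thursday is August 3 (2 days later).
The 4th Thursday is 3 weeks later: 3 + 21 = 24.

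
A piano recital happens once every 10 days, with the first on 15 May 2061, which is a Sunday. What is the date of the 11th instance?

The 11th occurrence is 10 intervals after the first: 10 × 10 = 100 days after 15 May 2061.
May has 31 days — 16 days to the end of May leaves 84.
June has 30 days (54 left).
July has 31 days (23 left).
23 days into August → 23 August 2061.

23 August 2061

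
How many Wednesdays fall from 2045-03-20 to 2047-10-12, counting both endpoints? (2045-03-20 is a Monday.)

2045-03-20 is a Monday; the first Wednesday on or after it is 2045-03-22 (2 days later).
From 2045-03-22 to 2047-10-12: 284 + 365 + 285 = 934 days (rest of 2045, 2046, to 2047-10-12 in 2047).
934 ÷ 7 = 133 full weeks with remainder 3, so 133 more Wednesdays after the first → 134.

134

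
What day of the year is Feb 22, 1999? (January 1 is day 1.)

Days in months before Feb: 31 = 31.
Plus 22 days into Feb → day 53.

53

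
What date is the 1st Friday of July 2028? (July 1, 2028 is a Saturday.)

July 2028 begins on a Saturday, so the first Friday is July 7 (6 days later).

7 July 2028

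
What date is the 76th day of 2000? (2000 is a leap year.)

January has 31 days (76 − 31 = 45 remain).
February has 29 days (45 − 29 = 16 remain).
16 into March → March 16.

2000-03-16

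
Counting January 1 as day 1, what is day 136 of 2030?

May 16, 2030

January has 31 days (136 − 31 = 105 remain).
February has 28 days (105 − 28 = 77 remain).
March has 31 days (77 − 31 = 46 remain).
April has 30 days (46 − 30 = 16 remain).
16 into May → May 16.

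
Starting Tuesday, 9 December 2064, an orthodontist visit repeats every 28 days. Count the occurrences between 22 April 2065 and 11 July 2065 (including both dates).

3

Occurrences land 28·i days after 9 December 2064 for i = 0, 1, 2, …
22 April 2065 is 134 days after the start; 134 ÷ 28 = 4 remainder 22; since the remainder is 22, round up to i = 5. First occurrence in the window: #6 on 28 April 2065 (5×28 = 140 days in).
11 July 2065 is 214 days after the start; 214 ÷ 28 = 7 remainder 18. Last occurrence in the window: #8 on 23 June 2065.
Occurrences #6 through #8: 3 in total.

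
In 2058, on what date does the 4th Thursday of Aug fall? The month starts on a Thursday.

Aug 2058 begins on a Thursday, so the first Thursday is Aug 1.
The 4th Thursday is 3 weeks later: 1 + 21 = 22.

Aug 22, 2058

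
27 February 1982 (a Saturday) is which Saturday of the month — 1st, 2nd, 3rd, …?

4th

Day 27 falls in week ⌈27/7⌉ of the month.
Days 1–7 hold the 1st Saturday, 8–14 the 2nd, 15–21 the 3rd, 22–28 the 4th, 29–31 the 5th.
27 is in the range for the 4th.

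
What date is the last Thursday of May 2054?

May 2054 begins on a Friday, so the first Thursday is May 7 (6 days later).
May 2054 has 31 days. Adding weeks: 7, 14, 21, 28 — the last one ≤ 31 is the 28th.

28 May 2054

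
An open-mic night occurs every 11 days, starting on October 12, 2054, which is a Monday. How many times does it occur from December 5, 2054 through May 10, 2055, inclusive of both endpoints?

Occurrences land 11·i days after October 12, 2054 for i = 0, 1, 2, …
December 5, 2054 is 54 days after the start; 54 ÷ 11 = 4 remainder 10; since the remainder is 10, round up to i = 5. First occurrence in the window: #6 on December 6, 2054 (5×11 = 55 days in).
May 10, 2055 is 210 days after the start; 210 ÷ 11 = 19 remainder 1. Last occurrence in the window: #20 on May 9, 2055.
Occurrences #6 through #20: 15 in total.

15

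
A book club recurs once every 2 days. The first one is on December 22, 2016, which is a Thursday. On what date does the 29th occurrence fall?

February 16, 2017

The 29th occurrence is 28 intervals after the first: 28 × 2 = 56 days after December 22, 2016.
December has 31 days — 9 days to the end of December leaves 47.
January has 31 days (16 left).
16 days into February → February 16, 2017.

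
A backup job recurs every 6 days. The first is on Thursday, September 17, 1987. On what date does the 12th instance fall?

November 22, 1987

The 12th occurrence is 11 intervals after the first: 11 × 6 = 66 days after September 17, 1987.
September has 30 days — 13 days to the end of September leaves 53.
October has 31 days (22 left).
22 days into November → November 22, 1987.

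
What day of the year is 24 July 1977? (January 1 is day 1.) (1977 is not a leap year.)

205

Days in months before July: 31 + 28 + 31 + 30 + 31 + 30 = 181.
Plus 24 days into July → day 205.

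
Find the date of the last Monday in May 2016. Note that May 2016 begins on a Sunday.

May 2016 begins on a Sunday, so the first Monday is May 2 (1 day later).
May 2016 has 31 days. Adding weeks: 2, 9, 16, 23, 30 — the last one ≤ 31 is the 30th.

May 30, 2016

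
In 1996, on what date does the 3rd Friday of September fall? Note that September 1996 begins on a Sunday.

September 1996 begins on a Sunday, so the first Friday is September 6 (5 days later).
The 3rd Friday is 2 weeks later: 6 + 14 = 20.

20 September 1996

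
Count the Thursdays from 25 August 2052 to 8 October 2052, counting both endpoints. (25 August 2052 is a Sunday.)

25 August 2052 is a Sunday; the first Thursday on or after it is 29 August 2052 (4 days later).
From 29 August 2052 to 8 October 2052: 2 + 30 + 8 = 40 days (rest of August, September, October).
40 ÷ 7 = 5 full weeks with remainder 5, so 5 more Thursdays after the first → 6.

6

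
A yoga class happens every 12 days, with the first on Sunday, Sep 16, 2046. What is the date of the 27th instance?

The 27th occurrence is 26 intervals after the first: 26 × 12 = 312 days after Sep 16, 2046.
Sep has 30 days — 14 days to the end of Sep leaves 298.
Oct has 31 days (267 left).
Nov has 30 days (237 left).
Dec has 31 days (206 left).
Jan has 31 days (175 left).
Feb has 28 days (147 left).
Mar has 31 days (116 left).
Apr has 30 days (86 left).
May has 31 days (55 left).
Jun has 30 days (25 left).
25 days into Jul → Jul 25, 2047.

Jul 25, 2047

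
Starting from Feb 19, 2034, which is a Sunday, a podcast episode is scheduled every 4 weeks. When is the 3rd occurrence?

Apr 16, 2034

The 3rd occurrence is 2 intervals after the first: 2 × 28 = 56 days after Feb 19, 2034.
Feb has 28 days — 9 days to the end of Feb leaves 47.
Mar has 31 days (16 left).
16 days into Apr → Apr 16, 2034.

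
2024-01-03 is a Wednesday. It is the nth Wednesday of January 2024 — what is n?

1st

Day 3 falls in week ⌈3/7⌉ of the month.
Days 1–7 hold the 1st Wednesday, 8–14 the 2nd, 15–21 the 3rd, 22–28 the 4th, 29–31 the 5th.
3 is in the range for the 1st.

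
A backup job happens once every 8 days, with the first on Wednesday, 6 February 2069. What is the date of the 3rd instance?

22 February 2069

The 3rd occurrence is 2 intervals after the first: 2 × 8 = 16 days after 6 February 2069.
16 days later is 22 February 2069.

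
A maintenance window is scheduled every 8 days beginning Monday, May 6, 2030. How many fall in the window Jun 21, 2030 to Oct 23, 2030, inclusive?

16

Occurrences land 8·i days after May 6, 2030 for i = 0, 1, 2, …
Jun 21, 2030 is 46 days after the start; 46 ÷ 8 = 5 remainder 6; since the remainder is 6, round up to i = 6. First occurrence in the window: #7 on Jun 23, 2030 (6×8 = 48 days in).
Oct 23, 2030 is 170 days after the start; 170 ÷ 8 = 21 remainder 2. Last occurrence in the window: #22 on Oct 21, 2030.
Occurrences #7 through #22: 16 in total.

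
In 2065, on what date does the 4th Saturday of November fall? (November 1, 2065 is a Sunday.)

28 November 2065

November 2065 begins on a Sunday, so the first Saturday is November 7 (6 days later).
The 4th Saturday is 3 weeks later: 7 + 21 = 28.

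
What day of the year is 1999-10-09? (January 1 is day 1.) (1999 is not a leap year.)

Days in months before October: 31 + 28 + 31 + 30 + 31 + 30 + 31 + 31 + 30 = 273.
Plus 9 days into October → day 282.

282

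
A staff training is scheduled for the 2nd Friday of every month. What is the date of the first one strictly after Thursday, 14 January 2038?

January 2038 starts on a Friday; its first Friday is the 1st, so the 2nd Friday is the 8th — 8 January 2038.
That is not after 14 January 2038, so look at February 2038.
February 2038 starts on a Monday; its first Friday is the 5th, so the 2nd Friday is the 12th — 12 February 2038.

12 February 2038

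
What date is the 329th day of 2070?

Jan has 31 days (329 − 31 = 298 remain).
Feb has 28 days (298 − 28 = 270 remain).
Mar has 31 days (270 − 31 = 239 remain).
Apr has 30 days (239 − 30 = 209 remain).
May has 31 days (209 − 31 = 178 remain).
Jun has 30 days (178 − 30 = 148 remain).
Jul has 31 days (148 − 31 = 117 remain).
Aug has 31 days (117 − 31 = 86 remain).
Sep has 30 days (86 − 30 = 56 remain).
Oct has 31 days (56 − 31 = 25 remain).
25 into Nov → Nov 25.

Nov 25, 2070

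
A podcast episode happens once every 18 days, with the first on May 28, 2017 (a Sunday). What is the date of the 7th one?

The 7th occurrence is 6 intervals after the first: 6 × 18 = 108 days after May 28, 2017.
May has 31 days — 3 days to the end of May leaves 105.
June has 30 days (75 left).
July has 31 days (44 left).
August has 31 days (13 left).
13 days into September → September 13, 2017.

September 13, 2017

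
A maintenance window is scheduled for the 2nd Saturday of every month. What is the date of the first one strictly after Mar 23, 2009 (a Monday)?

Mar 2009 starts on a Sunday; its first Saturday is the 7th, so the 2nd Saturday is the 14th — Mar 14, 2009.
That is not after Mar 23, 2009, so look at Apr 2009.
Apr 2009 starts on a Wednesday; its first Saturday is the 4th, so the 2nd Saturday is the 11th — Apr 11, 2009.

Apr 11, 2009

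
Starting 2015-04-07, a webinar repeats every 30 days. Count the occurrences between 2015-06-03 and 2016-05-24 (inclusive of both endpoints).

12

Occurrences land 30·i days after 2015-04-07 for i = 0, 1, 2, …
2015-06-03 is 57 days after the start; 57 ÷ 30 = 1 remainder 27; since the remainder is 27, round up to i = 2. First occurrence in the window: #3 on 2015-06-06 (2×30 = 60 days in).
2016-05-24 is 413 days after the start; 413 ÷ 30 = 13 remainder 23. Last occurrence in the window: #14 on 2016-05-01.
Occurrences #3 through #14: 12 in total.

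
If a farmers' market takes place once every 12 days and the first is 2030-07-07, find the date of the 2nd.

2030-07-19

The 2nd occurrence is 1 interval after the first: 1 × 12 = 12 days after 2030-07-07.
12 days later is 2030-07-19.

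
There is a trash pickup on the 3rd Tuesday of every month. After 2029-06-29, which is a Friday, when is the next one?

2029-07-17

June 2029 starts on a Friday; its first Tuesday is the 5th, so the 3rd Tuesday is the 19th — 2029-06-19.
That is not after 2029-06-29, so look at July 2029.
July 2029 starts on a Sunday; its first Tuesday is the 3rd, so the 3rd Tuesday is the 17th — 2029-07-17.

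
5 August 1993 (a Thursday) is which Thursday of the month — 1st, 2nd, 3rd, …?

1st

Day 5 falls in week ⌈5/7⌉ of the month.
Days 1–7 hold the 1st Thursday, 8–14 the 2nd, 15–21 the 3rd, 22–28 the 4th, 29–31 the 5th.
5 is in the range for the 1st.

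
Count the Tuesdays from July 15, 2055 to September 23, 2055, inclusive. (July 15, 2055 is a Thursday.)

10

July 15, 2055 is a Thursday; the first Tuesday on or after it is July 20, 2055 (5 days later).
From July 20, 2055 to September 23, 2055: 11 + 31 + 23 = 65 days (rest of July, August, September).
65 ÷ 7 = 9 full weeks with remainder 2, so 9 more Tuesdays after the first → 10.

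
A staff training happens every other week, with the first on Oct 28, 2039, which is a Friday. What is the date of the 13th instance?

Apr 13, 2040

The 13th occurrence is 12 intervals after the first: 12 × 14 = 168 days after Oct 28, 2039.
Oct has 31 days — 3 days to the end of Oct leaves 165.
Nov has 30 days (135 left).
Dec has 31 days (104 left).
Jan has 31 days (73 left).
Feb has 29 days (44 left).
Mar has 31 days (13 left).
13 days into Apr → Apr 13, 2040.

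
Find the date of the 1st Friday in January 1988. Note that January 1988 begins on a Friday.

January 1988 begins on a Friday, so the first Friday is January 1.

1988-01-01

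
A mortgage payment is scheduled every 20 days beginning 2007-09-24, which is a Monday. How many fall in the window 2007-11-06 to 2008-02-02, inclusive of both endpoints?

4

Occurrences land 20·i days after 2007-09-24 for i = 0, 1, 2, …
2007-11-06 is 43 days after the start; 43 ÷ 20 = 2 remainder 3; since the remainder is 3, round up to i = 3. First occurrence in the window: #4 on 2007-11-23 (3×20 = 60 days in).
2008-02-02 is 131 days after the start; 131 ÷ 20 = 6 remainder 11. Last occurrence in the window: #7 on 2008-01-22.
Occurrences #4 through #7: 4 in total.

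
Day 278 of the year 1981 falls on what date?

January has 31 days (278 − 31 = 247 remain).
February has 28 days (247 − 28 = 219 remain).
March has 31 days (219 − 31 = 188 remain).
April has 30 days (188 − 30 = 158 remain).
May has 31 days (158 − 31 = 127 remain).
June has 30 days (127 − 30 = 97 remain).
July has 31 days (97 − 31 = 66 remain).
August has 31 days (66 − 31 = 35 remain).
September has 30 days (35 − 30 = 5 remain).
5 into October → October 5.

October 5, 1981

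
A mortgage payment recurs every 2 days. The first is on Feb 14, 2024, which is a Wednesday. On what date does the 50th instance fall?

May 22, 2024

The 50th occurrence is 49 intervals after the first: 49 × 2 = 98 days after Feb 14, 2024.
Feb has 29 days — 15 days to the end of Feb leaves 83.
Mar has 31 days (52 left).
Apr has 30 days (22 left).
22 days into May → May 22, 2024.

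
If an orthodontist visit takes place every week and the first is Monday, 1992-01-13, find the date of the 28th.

The 28th occurrence is 27 intervals after the first: 27 × 7 = 189 days after 1992-01-13.
January has 31 days — 18 days to the end of January leaves 171.
February has 29 days (142 left).
March has 31 days (111 left).
April has 30 days (81 left).
May has 31 days (50 left).
June has 30 days (20 left).
20 days into July → 1992-07-20.

1992-07-20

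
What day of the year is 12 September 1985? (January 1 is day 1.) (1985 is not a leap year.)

255

Days in months before September: 31 + 28 + 31 + 30 + 31 + 30 + 31 + 31 = 243.
Plus 12 days into September → day 255.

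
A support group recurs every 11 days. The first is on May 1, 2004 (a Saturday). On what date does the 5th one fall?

The 5th occurrence is 4 intervals after the first: 4 × 11 = 44 days after May 1, 2004.
May has 31 days — 30 days to the end of May leaves 14.
14 days into Jun → Jun 14, 2004.

Jun 14, 2004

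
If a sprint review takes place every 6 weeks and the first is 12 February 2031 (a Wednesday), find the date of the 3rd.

The 3rd occurrence is 2 intervals after the first: 2 × 42 = 84 days after 12 February 2031.
February has 28 days — 16 days to the end of February leaves 68.
March has 31 days (37 left).
April has 30 days (7 left).
7 days into May → 7 May 2031.

7 May 2031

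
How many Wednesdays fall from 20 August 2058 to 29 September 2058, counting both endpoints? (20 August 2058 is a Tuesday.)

20 August 2058 is a Tuesday; the first Wednesday on or after it is 21 August 2058 (1 day later).
From 21 August 2058 to 29 September 2058: 10 + 29 = 39 days (rest of August, September).
39 ÷ 7 = 5 full weeks with remainder 4, so 5 more Wednesdays after the first → 6.

6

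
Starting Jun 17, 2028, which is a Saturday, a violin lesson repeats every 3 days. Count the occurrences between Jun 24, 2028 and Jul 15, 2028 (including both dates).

Occurrences land 3·i days after Jun 17, 2028 for i = 0, 1, 2, …
Jun 24, 2028 is 7 days after the start; 7 ÷ 3 = 2 remainder 1; since the remainder is 1, round up to i = 3. First occurrence in the window: #4 on Jun 26, 2028 (3×3 = 9 days in).
Jul 15, 2028 is 28 days after the start; 28 ÷ 3 = 9 remainder 1. Last occurrence in the window: #10 on Jul 14, 2028.
Occurrences #4 through #10: 7 in total.

7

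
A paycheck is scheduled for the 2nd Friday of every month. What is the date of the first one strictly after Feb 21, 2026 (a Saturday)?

Mar 13, 2026

Feb 2026 starts on a Sunday; its first Friday is the 6th, so the 2nd Friday is the 13th — Feb 13, 2026.
That is not after Feb 21, 2026, so look at Mar 2026.
Mar 2026 starts on a Sunday; its first Friday is the 6th, so the 2nd Friday is the 13th — Mar 13, 2026.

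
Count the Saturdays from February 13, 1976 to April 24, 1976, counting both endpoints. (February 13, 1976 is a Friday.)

February 13, 1976 is a Friday; the first Saturday on or after it is February 14, 1976 (1 day later).
From February 14, 1976 to April 24, 1976: 15 + 31 + 24 = 70 days (rest of February, March, April).
70 ÷ 7 = 10 full weeks with remainder 0, so 10 more Saturdays after the first → 11.

11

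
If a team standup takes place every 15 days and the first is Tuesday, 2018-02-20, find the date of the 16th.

The 16th occurrence is 15 intervals after the first: 15 × 15 = 225 days after 2018-02-20.
February has 28 days — 8 days to the end of February leaves 217.
March has 31 days (186 left).
April has 30 days (156 left).
May has 31 days (125 left).
June has 30 days (95 left).
July has 31 days (64 left).
August has 31 days (33 left).
September has 30 days (3 left).
3 days into October → 2018-10-03.

2018-10-03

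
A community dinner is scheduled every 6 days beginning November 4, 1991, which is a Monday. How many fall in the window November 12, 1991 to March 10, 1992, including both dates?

Occurrences land 6·i days after November 4, 1991 for i = 0, 1, 2, …
November 12, 1991 is 8 days after the start; 8 ÷ 6 = 1 remainder 2; since the remainder is 2, round up to i = 2. First occurrence in the window: #3 on November 16, 1991 (2×6 = 12 days in).
March 10, 1992 is 127 days after the start; 127 ÷ 6 = 21 remainder 1. Last occurrence in the window: #22 on March 9, 1992.
Occurrences #3 through #22: 20 in total.

20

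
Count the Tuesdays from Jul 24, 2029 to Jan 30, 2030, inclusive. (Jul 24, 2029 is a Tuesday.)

28

Jul 24, 2029 is a Tuesday; the first Tuesday on or after it is Jul 24, 2029.
From Jul 24, 2029 to Jan 30, 2030: 7 + 31 + 30 + 31 + 30 + 31 + 30 = 190 days (rest of Jul, Aug, Sep, Oct, Nov, Dec, Jan).
190 ÷ 7 = 27 full weeks with remainder 1, so 27 more Tuesdays after the first → 28.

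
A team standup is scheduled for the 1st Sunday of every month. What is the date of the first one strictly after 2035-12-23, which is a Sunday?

2036-01-06

December 2035 starts on a Saturday, so its 1st Sunday is 2035-12-02 (1 day in).
That is not after 2035-12-23, so look at January 2036.
January 2036 starts on a Tuesday, so its 1st Sunday is 2036-01-06 (5 days in).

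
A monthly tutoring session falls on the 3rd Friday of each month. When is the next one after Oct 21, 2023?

Nov 17, 2023

Oct 2023 starts on a Sunday; its first Friday is the 6th, so the 3rd Friday is the 20th — Oct 20, 2023.
That is not after Oct 21, 2023, so look at Nov 2023.
Nov 2023 starts on a Wednesday; its first Friday is the 3rd, so the 3rd Friday is the 17th — Nov 17, 2023.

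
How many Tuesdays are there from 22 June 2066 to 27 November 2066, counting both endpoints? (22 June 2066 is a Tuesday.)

22 June 2066 is a Tuesday; the first Tuesday on or after it is 22 June 2066.
From 22 June 2066 to 27 November 2066: 8 + 31 + 31 + 30 + 31 + 27 = 158 days (rest of June, July, August, September, October, November).
158 ÷ 7 = 22 full weeks with remainder 4, so 22 more Tuesdays after the first → 23.

23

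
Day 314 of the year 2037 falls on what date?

January has 31 days (314 − 31 = 283 remain).
February has 28 days (283 − 28 = 255 remain).
March has 31 days (255 − 31 = 224 remain).
April has 30 days (224 − 30 = 194 remain).
May has 31 days (194 − 31 = 163 remain).
June has 30 days (163 − 30 = 133 remain).
July has 31 days (133 − 31 = 102 remain).
August has 31 days (102 − 31 = 71 remain).
September has 30 days (71 − 30 = 41 remain).
October has 31 days (41 − 31 = 10 remain).
10 into November → November 10.

November 10, 2037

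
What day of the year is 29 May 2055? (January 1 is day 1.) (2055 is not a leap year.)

Days in months before May: 31 + 28 + 31 + 30 = 120.
Plus 29 days into May → day 149.

149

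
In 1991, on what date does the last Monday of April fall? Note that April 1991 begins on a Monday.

April 1991 begins on a Monday, so the first Monday is April 1.
April 1991 has 30 days. Adding weeks: 1, 8, 15, 22, 29 — the last one ≤ 30 is the 29th.

April 29, 1991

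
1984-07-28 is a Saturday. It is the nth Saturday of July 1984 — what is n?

Day 28 falls in week ⌈28/7⌉ of the month.
Days 1–7 hold the 1st Saturday, 8–14 the 2nd, 15–21 the 3rd, 22–28 the 4th, 29–31 the 5th.
28 is in the range for the 4th.

4th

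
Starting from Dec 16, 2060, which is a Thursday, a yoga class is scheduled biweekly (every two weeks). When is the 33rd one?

The 33rd occurrence is 32 intervals after the first: 32 × 14 = 448 days after Dec 16, 2060.
Dec has 31 days — 15 days to the end of Dec leaves 433.
2061 has 365 days (68 left).
Jan has 31 days (37 left).
Feb has 28 days (9 left).
9 days into Mar → Mar 9, 2062.

Mar 9, 2062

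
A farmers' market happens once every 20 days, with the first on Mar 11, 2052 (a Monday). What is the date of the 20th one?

The 20th occurrence is 19 intervals after the first: 19 × 20 = 380 days after Mar 11, 2052.
Mar has 31 days — 20 days to the end of Mar leaves 360.
Apr has 30 days (330 left).
May has 31 days (299 left).
Jun has 30 days (269 left).
Jul has 31 days (238 left).
Aug has 31 days (207 left).
Sep has 30 days (177 left).
Oct has 31 days (146 left).
Nov has 30 days (116 left).
Dec has 31 days (85 left).
Jan has 31 days (54 left).
Feb has 28 days (26 left).
26 days into Mar → Mar 26, 2053.

Mar 26, 2053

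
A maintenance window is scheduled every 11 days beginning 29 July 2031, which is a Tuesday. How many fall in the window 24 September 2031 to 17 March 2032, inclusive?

16

Occurrences land 11·i days after 29 July 2031 for i = 0, 1, 2, …
24 September 2031 is 57 days after the start; 57 ÷ 11 = 5 remainder 2; since the remainder is 2, round up to i = 6. First occurrence in the window: #7 on 3 October 2031 (6×11 = 66 days in).
17 March 2032 is 232 days after the start; 232 ÷ 11 = 21 remainder 1. Last occurrence in the window: #22 on 16 March 2032.
Occurrences #7 through #22: 16 in total.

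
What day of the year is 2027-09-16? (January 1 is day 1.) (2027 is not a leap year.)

259

Days in months before September: 31 + 28 + 31 + 30 + 31 + 30 + 31 + 31 = 243.
Plus 16 days into September → day 259.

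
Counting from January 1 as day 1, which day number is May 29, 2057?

Days in months before May: 31 + 28 + 31 + 30 = 120.
Plus 29 days into May → day 149.

149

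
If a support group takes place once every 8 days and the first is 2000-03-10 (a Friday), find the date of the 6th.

The 6th occurrence is 5 intervals after the first: 5 × 8 = 40 days after 2000-03-10.
March has 31 days — 21 days to the end of March leaves 19.
19 days into April → 2000-04-19.

2000-04-19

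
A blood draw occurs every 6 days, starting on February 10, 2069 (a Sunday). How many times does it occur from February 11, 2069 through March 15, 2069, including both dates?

5

Occurrences land 6·i days after February 10, 2069 for i = 0, 1, 2, …
February 11, 2069 is 1 day after the start; 1 ÷ 6 = 0 remainder 1; since the remainder is 1, round up to i = 1. First occurrence in the window: #2 on February 16, 2069 (1×6 = 6 days in).
March 15, 2069 is 33 days after the start; 33 ÷ 6 = 5 remainder 3. Last occurrence in the window: #6 on March 12, 2069.
Occurrences #2 through #6: 5 in total.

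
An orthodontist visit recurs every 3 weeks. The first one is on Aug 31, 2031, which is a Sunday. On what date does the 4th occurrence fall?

Nov 2, 2031

The 4th occurrence is 3 intervals after the first: 3 × 21 = 63 days after Aug 31, 2031.
Aug has 31 days — 0 days to the end of Aug leaves 63.
Sep has 30 days (33 left).
Oct has 31 days (2 left).
2 days into Nov → Nov 2, 2031.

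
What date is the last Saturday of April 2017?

2017-04-29

April 2017 begins on a Saturday, so the first Saturday is April 1.
April 2017 has 30 days. Adding weeks: 1, 8, 15, 22, 29 — the last one ≤ 30 is the 29th.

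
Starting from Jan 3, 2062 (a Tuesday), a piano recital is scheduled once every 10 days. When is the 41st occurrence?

Feb 7, 2063

The 41st occurrence is 40 intervals after the first: 40 × 10 = 400 days after Jan 3, 2062.
Jan has 31 days — 28 days to the end of Jan leaves 372.
Feb has 28 days (344 left).
Mar has 31 days (313 left).
Apr has 30 days (283 left).
May has 31 days (252 left).
Jun has 30 days (222 left).
Jul has 31 days (191 left).
Aug has 31 days (160 left).
Sep has 30 days (130 left).
Oct has 31 days (99 left).
Nov has 30 days (69 left).
Dec has 31 days (38 left).
Jan has 31 days (7 left).
7 days into Feb → Feb 7, 2063.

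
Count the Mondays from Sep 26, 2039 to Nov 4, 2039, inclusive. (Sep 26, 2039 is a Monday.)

6

Sep 26, 2039 is a Monday; the first Monday on or after it is Sep 26, 2039.
From Sep 26, 2039 to Nov 4, 2039: 4 + 31 + 4 = 39 days (rest of Sep, Oct, Nov).
39 ÷ 7 = 5 full weeks with remainder 4, so 5 more Mondays after the first → 6.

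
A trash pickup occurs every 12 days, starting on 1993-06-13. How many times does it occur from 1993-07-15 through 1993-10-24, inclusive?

Occurrences land 12·i days after 1993-06-13 for i = 0, 1, 2, …
1993-07-15 is 32 days after the start; 32 ÷ 12 = 2 remainder 8; since the remainder is 8, round up to i = 3. First occurrence in the window: #4 on 1993-07-19 (3×12 = 36 days in).
1993-10-24 is 133 days after the start; 133 ÷ 12 = 11 remainder 1. Last occurrence in the window: #12 on 1993-10-23.
Occurrences #4 through #12: 9 in total.

9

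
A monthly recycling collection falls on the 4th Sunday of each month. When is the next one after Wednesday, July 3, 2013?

July 28, 2013

July 2013 starts on a Monday; its first Sunday is the 7th, so the 4th Sunday is the 28th — July 28, 2013.
July 28, 2013 is after July 3, 2013, so that is the next one.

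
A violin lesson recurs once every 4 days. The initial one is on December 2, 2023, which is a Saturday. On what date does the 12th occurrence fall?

January 15, 2024

The 12th occurrence is 11 intervals after the first: 11 × 4 = 44 days after December 2, 2023.
December has 31 days — 29 days to the end of December leaves 15.
15 days into January → January 15, 2024.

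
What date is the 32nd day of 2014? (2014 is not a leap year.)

January has 31 days (32 − 31 = 1 remain).
1 into February → February 1.

1 February 2014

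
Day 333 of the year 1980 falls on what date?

28 November 1980

January has 31 days (333 − 31 = 302 remain).
February has 29 days (302 − 29 = 273 remain).
March has 31 days (273 − 31 = 242 remain).
April has 30 days (242 − 30 = 212 remain).
May has 31 days (212 − 31 = 181 remain).
June has 30 days (181 − 30 = 151 remain).
July has 31 days (151 − 31 = 120 remain).
August has 31 days (120 − 31 = 89 remain).
September has 30 days (89 − 30 = 59 remain).
October has 31 days (59 − 31 = 28 remain).
28 into November → November 28.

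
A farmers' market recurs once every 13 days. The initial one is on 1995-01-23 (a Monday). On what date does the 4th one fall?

The 4th occurrence is 3 intervals after the first: 3 × 13 = 39 days after 1995-01-23.
January has 31 days — 8 days to the end of January leaves 31.
February has 28 days (3 left).
3 days into March → 1995-03-03.

1995-03-03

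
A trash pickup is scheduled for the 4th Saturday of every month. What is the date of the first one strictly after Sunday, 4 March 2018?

March 2018 starts on a Thursday; its first Saturday is the 3rd, so the 4th Saturday is the 24th — 24 March 2018.
24 March 2018 is after 4 March 2018, so that is the next one.

24 March 2018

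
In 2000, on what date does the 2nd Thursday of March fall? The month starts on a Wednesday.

March 2000 begins on a Wednesday, so the first Thursday is March 2 (1 day later).
The 2nd Thursday is 1 weeks later: 2 + 7 = 9.

March 9, 2000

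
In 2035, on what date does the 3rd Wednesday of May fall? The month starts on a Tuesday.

May 2035 begins on a Tuesday, so the first Wednesday is May 2 (1 day later).
The 3rd Wednesday is 2 weeks later: 2 + 14 = 16.

May 16, 2035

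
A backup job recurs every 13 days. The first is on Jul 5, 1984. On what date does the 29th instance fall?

Jul 4, 1985

The 29th occurrence is 28 intervals after the first: 28 × 13 = 364 days after Jul 5, 1984.
Jul has 31 days — 26 days to the end of Jul leaves 338.
Aug has 31 days (307 left).
Sep has 30 days (277 left).
Oct has 31 days (246 left).
Nov has 30 days (216 left).
Dec has 31 days (185 left).
Jan has 31 days (154 left).
Feb has 28 days (126 left).
Mar has 31 days (95 left).
Apr has 30 days (65 left).
May has 31 days (34 left).
Jun has 30 days (4 left).
4 days into Jul → Jul 4, 1985.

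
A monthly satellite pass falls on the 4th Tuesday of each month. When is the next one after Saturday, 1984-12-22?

1984-12-25

December 1984 starts on a Saturday; its first Tuesday is the 4th, so the 4th Tuesday is the 25th — 1984-12-25.
1984-12-25 is after 1984-12-22, so that is the next one.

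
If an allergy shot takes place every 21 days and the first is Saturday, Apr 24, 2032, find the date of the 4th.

Jun 26, 2032

The 4th occurrence is 3 intervals after the first: 3 × 21 = 63 days after Apr 24, 2032.
Apr has 30 days — 6 days to the end of Apr leaves 57.
May has 31 days (26 left).
26 days into Jun → Jun 26, 2032.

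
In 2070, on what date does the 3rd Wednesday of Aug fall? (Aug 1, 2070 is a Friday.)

Aug 2070 begins on a Friday, so the first Wednesday is Aug 6 (5 days later).
The 3rd Wednesday is 2 weeks later: 6 + 14 = 20.

Aug 20, 2070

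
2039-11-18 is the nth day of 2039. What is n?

322

Days in months before November: 31 + 28 + 31 + 30 + 31 + 30 + 31 + 31 + 30 + 31 = 304.
Plus 18 days into November → day 322.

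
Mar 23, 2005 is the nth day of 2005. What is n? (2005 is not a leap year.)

82

Days in months before Mar: 31 + 28 = 59.
Plus 23 days into Mar → day 82.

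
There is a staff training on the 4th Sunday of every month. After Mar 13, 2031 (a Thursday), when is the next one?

Mar 2031 starts on a Saturday; its first Sunday is the 2nd, so the 4th Sunday is the 23rd — Mar 23, 2031.
Mar 23, 2031 is after Mar 13, 2031, so that is the next one.

Mar 23, 2031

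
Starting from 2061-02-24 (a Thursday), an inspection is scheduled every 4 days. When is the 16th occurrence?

2061-04-25

The 16th occurrence is 15 intervals after the first: 15 × 4 = 60 days after 2061-02-24.
February has 28 days — 4 days to the end of February leaves 56.
March has 31 days (25 left).
25 days into April → 2061-04-25.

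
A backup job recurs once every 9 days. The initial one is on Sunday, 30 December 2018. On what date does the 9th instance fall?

12 March 2019

The 9th occurrence is 8 intervals after the first: 8 × 9 = 72 days after 30 December 2018.
December has 31 days — 1 day to the end of December leaves 71.
January has 31 days (40 left).
February has 28 days (12 left).
12 days into March → 12 March 2019.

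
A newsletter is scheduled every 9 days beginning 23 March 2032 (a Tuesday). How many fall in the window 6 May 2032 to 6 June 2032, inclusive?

Occurrences land 9·i days after 23 March 2032 for i = 0, 1, 2, …
6 May 2032 is 44 days after the start; 44 ÷ 9 = 4 remainder 8; since the remainder is 8, round up to i = 5. First occurrence in the window: #6 on 7 May 2032 (5×9 = 45 days in).
6 June 2032 is 75 days after the start; 75 ÷ 9 = 8 remainder 3. Last occurrence in the window: #9 on 3 June 2032.
Occurrences #6 through #9: 4 in total.

4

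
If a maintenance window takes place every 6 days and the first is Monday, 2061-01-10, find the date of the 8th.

The 8th occurrence is 7 intervals after the first: 7 × 6 = 42 days after 2061-01-10.
January has 31 days — 21 days to the end of January leaves 21.
21 days into February → 2061-02-21.

2061-02-21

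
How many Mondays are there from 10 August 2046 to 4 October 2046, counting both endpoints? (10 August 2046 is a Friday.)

8

10 August 2046 is a Friday; the first Monday on or after it is 13 August 2046 (3 days later).
From 13 August 2046 to 4 October 2046: 18 + 30 + 4 = 52 days (rest of August, September, October).
52 ÷ 7 = 7 full weeks with remainder 3, so 7 more Mondays after the first → 8.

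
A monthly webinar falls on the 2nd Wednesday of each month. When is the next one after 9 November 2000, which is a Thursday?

13 December 2000

November 2000 starts on a Wednesday; its first Wednesday is the 1st, so the 2nd Wednesday is the 8th — 8 November 2000.
That is not after 9 November 2000, so look at December 2000.
December 2000 starts on a Friday; its first Wednesday is the 6th, so the 2nd Wednesday is the 13th — 13 December 2000.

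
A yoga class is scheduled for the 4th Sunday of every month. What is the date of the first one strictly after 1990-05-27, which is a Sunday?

1990-06-24

May 1990 starts on a Tuesday; its first Sunday is the 6th, so the 4th Sunday is the 27th — 1990-05-27.
That is not after 1990-05-27, so look at June 1990.
June 1990 starts on a Friday; its first Sunday is the 3rd, so the 4th Sunday is the 24th — 1990-06-24.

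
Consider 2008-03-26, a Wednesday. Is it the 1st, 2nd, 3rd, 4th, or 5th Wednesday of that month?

Day 26 falls in week ⌈26/7⌉ of the month.
Days 1–7 hold the 1st Wednesday, 8–14 the 2nd, 15–21 the 3rd, 22–28 the 4th, 29–31 the 5th.
26 is in the range for the 4th.

4th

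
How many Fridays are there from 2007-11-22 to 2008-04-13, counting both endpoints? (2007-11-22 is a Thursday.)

2007-11-22 is a Thursday; the first Friday on or after it is 2007-11-23 (1 day later).
From 2007-11-23 to 2008-04-13: 7 + 31 + 31 + 29 + 31 + 13 = 142 days (rest of November, December, January, February, March, April).
142 ÷ 7 = 20 full weeks with remainder 2, so 20 more Fridays after the first → 21.

21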